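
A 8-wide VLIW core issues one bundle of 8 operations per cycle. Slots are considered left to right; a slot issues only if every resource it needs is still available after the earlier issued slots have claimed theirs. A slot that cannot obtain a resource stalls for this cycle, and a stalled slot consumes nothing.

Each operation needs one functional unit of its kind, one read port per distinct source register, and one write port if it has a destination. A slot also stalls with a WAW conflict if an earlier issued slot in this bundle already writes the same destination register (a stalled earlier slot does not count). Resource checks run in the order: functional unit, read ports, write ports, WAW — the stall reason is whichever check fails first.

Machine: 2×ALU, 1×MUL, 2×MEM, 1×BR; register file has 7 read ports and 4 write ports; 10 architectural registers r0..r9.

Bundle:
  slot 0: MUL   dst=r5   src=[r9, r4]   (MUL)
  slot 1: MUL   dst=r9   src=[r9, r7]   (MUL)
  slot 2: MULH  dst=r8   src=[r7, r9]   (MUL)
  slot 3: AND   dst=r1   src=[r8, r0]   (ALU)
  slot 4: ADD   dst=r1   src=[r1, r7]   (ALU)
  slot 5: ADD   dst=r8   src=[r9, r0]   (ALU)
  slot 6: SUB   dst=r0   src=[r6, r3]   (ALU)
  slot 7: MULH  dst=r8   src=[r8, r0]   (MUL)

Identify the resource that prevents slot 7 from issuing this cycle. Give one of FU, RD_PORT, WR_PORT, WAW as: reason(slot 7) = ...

reason(slot 7) = FU

#0 MUL src=r9,r4 dispatched  <A:2 Mu:0 Ld:2 B:1 rd:5 wr:3>
#1 MUL src=r9,r7 held:FU  <A:2 Mu:0 Ld:2 B:1 rd:5 wr:3>
#2 MUL src=r7,r9 held:FU  <A:2 Mu:0 Ld:2 B:1 rd:5 wr:3>
#3 ALU src=r8,r0 dispatched  <A:1 Mu:0 Ld:2 B:1 rd:3 wr:2>
#4 ALU src=r1,r7 held:WAW  <A:1 Mu:0 Ld:2 B:1 rd:3 wr:2>
#5 ALU src=r9,r0 dispatched  <A:0 Mu:0 Ld:2 B:1 rd:1 wr:1>
#6 ALU src=r6,r3 held:FU  <A:0 Mu:0 Ld:2 B:1 rd:1 wr:1>
#7 MUL src=r8,r0 held:FU  <A:0 Mu:0 Ld:2 B:1 rd:1 wr:1>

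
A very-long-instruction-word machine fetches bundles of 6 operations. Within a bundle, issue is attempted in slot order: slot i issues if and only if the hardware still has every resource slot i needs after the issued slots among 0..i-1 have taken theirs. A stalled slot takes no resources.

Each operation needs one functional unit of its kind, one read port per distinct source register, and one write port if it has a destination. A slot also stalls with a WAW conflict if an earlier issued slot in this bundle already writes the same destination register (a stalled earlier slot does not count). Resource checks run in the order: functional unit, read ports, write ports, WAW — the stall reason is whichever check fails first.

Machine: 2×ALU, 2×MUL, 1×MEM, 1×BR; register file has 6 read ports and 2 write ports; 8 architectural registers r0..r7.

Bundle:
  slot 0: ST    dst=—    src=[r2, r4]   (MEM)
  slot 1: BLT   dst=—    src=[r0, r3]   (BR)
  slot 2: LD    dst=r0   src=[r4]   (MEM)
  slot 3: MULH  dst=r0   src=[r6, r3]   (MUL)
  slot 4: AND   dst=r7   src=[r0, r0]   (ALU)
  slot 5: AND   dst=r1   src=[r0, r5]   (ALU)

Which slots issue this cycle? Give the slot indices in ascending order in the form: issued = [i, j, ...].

#0 MEM src=r2,r4 dispatched  <A:2 Mu:2 Ld:0 B:1 rd:4 wr:2>
#1 BR src=r0,r3 dispatched  <A:2 Mu:2 Ld:0 B:0 rd:2 wr:2>
#2 MEM src=r4 held:FU  <A:2 Mu:2 Ld:0 B:0 rd:2 wr:2>
#3 MUL src=r6,r3 dispatched  <A:2 Mu:1 Ld:0 B:0 rd:0 wr:1>
#4 ALU src=r0,r0 held:RD_PORT  <A:2 Mu:1 Ld:0 B:0 rd:0 wr:1>
#5 ALU src=r0,r5 held:RD_PORT  <A:2 Mu:1 Ld:0 B:0 rd:0 wr:1>

issued = [0, 1, 3]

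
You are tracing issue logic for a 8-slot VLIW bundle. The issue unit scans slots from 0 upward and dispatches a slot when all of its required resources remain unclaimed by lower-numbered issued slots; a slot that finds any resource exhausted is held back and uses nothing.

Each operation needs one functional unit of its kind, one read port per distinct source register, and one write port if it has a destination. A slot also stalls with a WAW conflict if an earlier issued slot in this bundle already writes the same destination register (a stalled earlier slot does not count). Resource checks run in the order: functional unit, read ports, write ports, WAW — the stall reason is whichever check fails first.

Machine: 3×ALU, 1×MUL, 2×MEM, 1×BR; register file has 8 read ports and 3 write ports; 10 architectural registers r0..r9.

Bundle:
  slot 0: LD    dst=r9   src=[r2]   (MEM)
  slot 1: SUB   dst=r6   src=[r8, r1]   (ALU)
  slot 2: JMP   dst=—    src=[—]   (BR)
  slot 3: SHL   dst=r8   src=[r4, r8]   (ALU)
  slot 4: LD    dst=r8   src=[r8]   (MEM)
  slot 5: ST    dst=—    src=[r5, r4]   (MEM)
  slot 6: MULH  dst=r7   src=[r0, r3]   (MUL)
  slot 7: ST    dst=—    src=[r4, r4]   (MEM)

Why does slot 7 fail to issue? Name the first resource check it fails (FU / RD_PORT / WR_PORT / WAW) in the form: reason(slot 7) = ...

reason(slot 7) = FU

[0] MEM needs rd=1 wr=1: ok; after: ALU=3 MUL=1 MEM=1 BR=1, R=7, W=2
[1] ALU needs rd=2 wr=1: ok; after: ALU=2 MUL=1 MEM=1 BR=1, R=5, W=1
[2] BR needs rd=0 wr=0: ok; after: ALU=2 MUL=1 MEM=1 BR=0, R=5, W=1
[3] ALU needs rd=2 wr=1: ok; after: ALU=1 MUL=1 MEM=1 BR=0, R=3, W=0
[4] MEM needs rd=1 wr=1: WR_PORT; after: ALU=1 MUL=1 MEM=1 BR=0, R=3, W=0
[5] MEM needs rd=2 wr=0: ok; after: ALU=1 MUL=1 MEM=0 BR=0, R=1, W=0
[6] MUL needs rd=2 wr=1: RD_PORT; after: ALU=1 MUL=1 MEM=0 BR=0, R=1, W=0
[7] MEM needs rd=1 wr=0: FU; after: ALU=1 MUL=1 MEM=0 BR=0, R=1, W=0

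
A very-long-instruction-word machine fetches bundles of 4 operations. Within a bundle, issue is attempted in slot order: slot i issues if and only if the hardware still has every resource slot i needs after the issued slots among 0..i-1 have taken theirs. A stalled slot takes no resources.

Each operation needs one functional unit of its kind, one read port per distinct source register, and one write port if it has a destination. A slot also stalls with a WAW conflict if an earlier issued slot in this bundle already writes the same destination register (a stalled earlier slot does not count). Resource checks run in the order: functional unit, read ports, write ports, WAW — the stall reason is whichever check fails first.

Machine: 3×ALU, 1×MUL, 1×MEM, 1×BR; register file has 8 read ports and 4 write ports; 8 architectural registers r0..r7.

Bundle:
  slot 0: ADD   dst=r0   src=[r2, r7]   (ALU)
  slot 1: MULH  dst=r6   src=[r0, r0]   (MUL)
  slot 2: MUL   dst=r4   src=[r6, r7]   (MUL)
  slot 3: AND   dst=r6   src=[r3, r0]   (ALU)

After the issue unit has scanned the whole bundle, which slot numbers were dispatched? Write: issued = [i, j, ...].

(0) want 1×ALU +2rd +1wr — yes → AL2|MU1|ME1|BR1|rd6|wr3
(1) want 1×MUL +1rd +1wr — yes → AL2|MU0|ME1|BR1|rd5|wr2
(2) want 1×MUL +2rd +1wr — FU → AL2|MU0|ME1|BR1|rd5|wr2
(3) want 1×ALU +2rd +1wr — WAW → AL2|MU0|ME1|BR1|rd5|wr2

issued = [0, 1]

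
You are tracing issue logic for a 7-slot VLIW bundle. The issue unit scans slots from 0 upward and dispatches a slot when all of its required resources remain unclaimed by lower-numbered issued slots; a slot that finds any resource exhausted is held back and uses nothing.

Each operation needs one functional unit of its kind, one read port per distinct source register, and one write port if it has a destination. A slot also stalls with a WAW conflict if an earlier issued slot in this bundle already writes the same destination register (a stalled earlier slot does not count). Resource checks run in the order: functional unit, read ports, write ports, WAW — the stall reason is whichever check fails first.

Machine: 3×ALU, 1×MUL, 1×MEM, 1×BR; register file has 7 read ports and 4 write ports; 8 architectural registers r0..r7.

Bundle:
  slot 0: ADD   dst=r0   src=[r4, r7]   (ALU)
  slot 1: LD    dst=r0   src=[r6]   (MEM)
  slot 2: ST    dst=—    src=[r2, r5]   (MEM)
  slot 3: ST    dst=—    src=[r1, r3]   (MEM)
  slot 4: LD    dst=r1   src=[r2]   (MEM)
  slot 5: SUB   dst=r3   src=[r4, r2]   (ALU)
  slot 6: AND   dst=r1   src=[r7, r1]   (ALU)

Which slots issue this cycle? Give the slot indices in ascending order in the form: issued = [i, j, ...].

issued = [0, 2, 5]

(0) want 1×ALU +2rd +1wr — yes → AL2|MU1|ME1|BR1|rd5|wr3
(1) want 1×MEM +1rd +1wr — WAW → AL2|MU1|ME1|BR1|rd5|wr3
(2) want 1×MEM +2rd +0wr — yes → AL2|MU1|ME0|BR1|rd3|wr3
(3) want 1×MEM +2rd +0wr — FU → AL2|MU1|ME0|BR1|rd3|wr3
(4) want 1×MEM +1rd +1wr — FU → AL2|MU1|ME0|BR1|rd3|wr3
(5) want 1×ALU +2rd +1wr — yes → AL1|MU1|ME0|BR1|rd1|wr2
(6) want 1×ALU +2rd +1wr — RD_PORT → AL1|MU1|ME0|BR1|rd1|wr2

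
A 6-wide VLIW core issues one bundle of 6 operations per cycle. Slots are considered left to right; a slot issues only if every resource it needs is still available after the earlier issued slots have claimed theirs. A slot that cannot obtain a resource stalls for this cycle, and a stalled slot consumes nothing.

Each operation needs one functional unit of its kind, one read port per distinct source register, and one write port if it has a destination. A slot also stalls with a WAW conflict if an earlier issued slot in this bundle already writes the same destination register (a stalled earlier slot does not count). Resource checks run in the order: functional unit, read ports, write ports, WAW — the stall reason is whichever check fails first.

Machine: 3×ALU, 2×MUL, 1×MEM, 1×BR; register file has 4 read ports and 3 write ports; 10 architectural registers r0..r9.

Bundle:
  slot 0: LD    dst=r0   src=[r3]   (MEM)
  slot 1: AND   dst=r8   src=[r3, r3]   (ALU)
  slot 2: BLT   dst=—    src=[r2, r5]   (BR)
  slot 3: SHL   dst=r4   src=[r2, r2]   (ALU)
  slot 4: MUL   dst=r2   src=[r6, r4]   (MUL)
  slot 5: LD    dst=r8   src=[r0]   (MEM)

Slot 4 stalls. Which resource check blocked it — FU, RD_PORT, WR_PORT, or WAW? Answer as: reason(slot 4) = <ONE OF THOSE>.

slot 0 (MEM): ISSUE — free A3,Mu2,Ld0,B1 rp3 wp2
slot 1 (ALU): ISSUE — free A2,Mu2,Ld0,B1 rp2 wp1
slot 2 (BR): ISSUE — free A2,Mu2,Ld0,B0 rp0 wp1
slot 3 (ALU): stall RD_PORT — free A2,Mu2,Ld0,B0 rp0 wp1
slot 4 (MUL): stall RD_PORT — free A2,Mu2,Ld0,B0 rp0 wp1
slot 5 (MEM): stall FU — free A2,Mu2,Ld0,B0 rp0 wp1

reason(slot 4) = RD_PORT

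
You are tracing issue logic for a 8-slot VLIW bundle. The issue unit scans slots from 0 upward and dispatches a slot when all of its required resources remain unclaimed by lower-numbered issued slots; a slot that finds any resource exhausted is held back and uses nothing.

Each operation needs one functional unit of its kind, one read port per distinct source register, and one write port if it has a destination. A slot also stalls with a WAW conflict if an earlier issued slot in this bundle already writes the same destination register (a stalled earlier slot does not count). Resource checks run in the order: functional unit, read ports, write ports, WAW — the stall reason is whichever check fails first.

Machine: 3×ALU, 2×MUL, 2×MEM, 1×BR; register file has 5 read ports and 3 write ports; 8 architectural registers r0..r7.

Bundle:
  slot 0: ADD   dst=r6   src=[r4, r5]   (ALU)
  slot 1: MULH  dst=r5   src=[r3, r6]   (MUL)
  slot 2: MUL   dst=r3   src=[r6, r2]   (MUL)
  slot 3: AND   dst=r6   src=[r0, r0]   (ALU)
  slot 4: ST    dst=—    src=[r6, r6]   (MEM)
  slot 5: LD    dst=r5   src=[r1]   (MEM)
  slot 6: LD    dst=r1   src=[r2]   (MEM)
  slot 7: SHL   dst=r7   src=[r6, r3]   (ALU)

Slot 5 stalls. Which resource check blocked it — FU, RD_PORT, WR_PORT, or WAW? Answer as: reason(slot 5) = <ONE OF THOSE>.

[0] ALU needs rd=2 wr=1: ok; after: ALU=2 MUL=2 MEM=2 BR=1, R=3, W=2
[1] MUL needs rd=2 wr=1: ok; after: ALU=2 MUL=1 MEM=2 BR=1, R=1, W=1
[2] MUL needs rd=2 wr=1: RD_PORT; after: ALU=2 MUL=1 MEM=2 BR=1, R=1, W=1
[3] ALU needs rd=1 wr=1: WAW; after: ALU=2 MUL=1 MEM=2 BR=1, R=1, W=1
[4] MEM needs rd=1 wr=0: ok; after: ALU=2 MUL=1 MEM=1 BR=1, R=0, W=1
[5] MEM needs rd=1 wr=1: RD_PORT; after: ALU=2 MUL=1 MEM=1 BR=1, R=0, W=1
[6] MEM needs rd=1 wr=1: RD_PORT; after: ALU=2 MUL=1 MEM=1 BR=1, R=0, W=1
[7] ALU needs rd=2 wr=1: RD_PORT; after: ALU=2 MUL=1 MEM=1 BR=1, R=0, W=1

reason(slot 5) = RD_PORT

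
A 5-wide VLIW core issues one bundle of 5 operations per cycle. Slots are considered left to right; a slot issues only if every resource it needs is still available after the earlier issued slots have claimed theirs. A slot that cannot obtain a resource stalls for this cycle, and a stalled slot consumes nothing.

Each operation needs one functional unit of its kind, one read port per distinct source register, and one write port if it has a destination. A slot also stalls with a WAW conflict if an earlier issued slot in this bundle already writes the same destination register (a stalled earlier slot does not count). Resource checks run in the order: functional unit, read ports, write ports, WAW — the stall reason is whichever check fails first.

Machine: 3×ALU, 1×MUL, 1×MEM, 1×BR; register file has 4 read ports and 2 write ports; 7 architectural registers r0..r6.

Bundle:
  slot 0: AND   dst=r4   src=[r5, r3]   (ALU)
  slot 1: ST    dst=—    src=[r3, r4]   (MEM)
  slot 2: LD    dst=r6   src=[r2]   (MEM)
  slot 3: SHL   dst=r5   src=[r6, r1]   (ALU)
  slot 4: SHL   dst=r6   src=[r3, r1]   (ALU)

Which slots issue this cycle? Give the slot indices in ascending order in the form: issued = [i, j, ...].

[0] ALU needs rd=2 wr=1: ok; after: ALU=2 MUL=1 MEM=1 BR=1, R=2, W=1
[1] MEM needs rd=2 wr=0: ok; after: ALU=2 MUL=1 MEM=0 BR=1, R=0, W=1
[2] MEM needs rd=1 wr=1: FU; after: ALU=2 MUL=1 MEM=0 BR=1, R=0, W=1
[3] ALU needs rd=2 wr=1: RD_PORT; after: ALU=2 MUL=1 MEM=0 BR=1, R=0, W=1
[4] ALU needs rd=2 wr=1: RD_PORT; after: ALU=2 MUL=1 MEM=0 BR=1, R=0, W=1

issued = [0, 1]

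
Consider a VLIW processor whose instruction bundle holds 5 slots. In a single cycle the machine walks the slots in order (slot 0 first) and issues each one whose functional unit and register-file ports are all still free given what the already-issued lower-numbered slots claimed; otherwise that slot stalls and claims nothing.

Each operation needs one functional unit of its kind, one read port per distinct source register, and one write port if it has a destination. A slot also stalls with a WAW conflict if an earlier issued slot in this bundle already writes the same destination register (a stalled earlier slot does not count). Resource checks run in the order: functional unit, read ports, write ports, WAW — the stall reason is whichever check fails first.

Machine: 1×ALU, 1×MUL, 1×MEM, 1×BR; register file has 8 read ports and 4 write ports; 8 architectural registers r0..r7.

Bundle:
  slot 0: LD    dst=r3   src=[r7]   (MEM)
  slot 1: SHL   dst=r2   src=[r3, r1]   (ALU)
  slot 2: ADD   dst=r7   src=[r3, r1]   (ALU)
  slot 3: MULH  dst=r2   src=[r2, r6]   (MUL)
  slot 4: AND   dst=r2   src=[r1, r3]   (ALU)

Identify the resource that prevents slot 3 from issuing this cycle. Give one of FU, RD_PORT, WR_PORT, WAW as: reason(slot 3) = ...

reason(slot 3) = WAW

[0] MEM needs rd=1 wr=1: ok; after: ALU=1 MUL=1 MEM=0 BR=1, R=7, W=3
[1] ALU needs rd=2 wr=1: ok; after: ALU=0 MUL=1 MEM=0 BR=1, R=5, W=2
[2] ALU needs rd=2 wr=1: FU; after: ALU=0 MUL=1 MEM=0 BR=1, R=5, W=2
[3] MUL needs rd=2 wr=1: WAW; after: ALU=0 MUL=1 MEM=0 BR=1, R=5, W=2
[4] ALU needs rd=2 wr=1: FU; after: ALU=0 MUL=1 MEM=0 BR=1, R=5, W=2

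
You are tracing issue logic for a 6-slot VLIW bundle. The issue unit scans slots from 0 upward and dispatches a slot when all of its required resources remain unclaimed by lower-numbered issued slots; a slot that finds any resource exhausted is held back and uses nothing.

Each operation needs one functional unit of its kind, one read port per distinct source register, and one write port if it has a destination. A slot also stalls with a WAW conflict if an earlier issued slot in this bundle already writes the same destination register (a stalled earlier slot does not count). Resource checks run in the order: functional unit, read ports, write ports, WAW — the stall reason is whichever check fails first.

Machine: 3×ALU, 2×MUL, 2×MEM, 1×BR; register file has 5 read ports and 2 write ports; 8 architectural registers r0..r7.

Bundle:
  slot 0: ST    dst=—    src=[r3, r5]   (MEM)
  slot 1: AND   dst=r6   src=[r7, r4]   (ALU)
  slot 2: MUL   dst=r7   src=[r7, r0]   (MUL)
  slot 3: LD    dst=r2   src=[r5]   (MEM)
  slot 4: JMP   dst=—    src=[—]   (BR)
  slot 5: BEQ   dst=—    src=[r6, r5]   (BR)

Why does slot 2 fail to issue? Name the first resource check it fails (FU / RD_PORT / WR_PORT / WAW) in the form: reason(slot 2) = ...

(0) want 1×MEM +2rd +0wr — yes → AL3|MU2|ME1|BR1|rd3|wr2
(1) want 1×ALU +2rd +1wr — yes → AL2|MU2|ME1|BR1|rd1|wr1
(2) want 1×MUL +2rd +1wr — RD_PORT → AL2|MU2|ME1|BR1|rd1|wr1
(3) want 1×MEM +1rd +1wr — yes → AL2|MU2|ME0|BR1|rd0|wr0
(4) want 1×BR +0rd +0wr — yes → AL2|MU2|ME0|BR0|rd0|wr0
(5) want 1×BR +2rd +0wr — FU → AL2|MU2|ME0|BR0|rd0|wr0

reason(slot 2) = RD_PORT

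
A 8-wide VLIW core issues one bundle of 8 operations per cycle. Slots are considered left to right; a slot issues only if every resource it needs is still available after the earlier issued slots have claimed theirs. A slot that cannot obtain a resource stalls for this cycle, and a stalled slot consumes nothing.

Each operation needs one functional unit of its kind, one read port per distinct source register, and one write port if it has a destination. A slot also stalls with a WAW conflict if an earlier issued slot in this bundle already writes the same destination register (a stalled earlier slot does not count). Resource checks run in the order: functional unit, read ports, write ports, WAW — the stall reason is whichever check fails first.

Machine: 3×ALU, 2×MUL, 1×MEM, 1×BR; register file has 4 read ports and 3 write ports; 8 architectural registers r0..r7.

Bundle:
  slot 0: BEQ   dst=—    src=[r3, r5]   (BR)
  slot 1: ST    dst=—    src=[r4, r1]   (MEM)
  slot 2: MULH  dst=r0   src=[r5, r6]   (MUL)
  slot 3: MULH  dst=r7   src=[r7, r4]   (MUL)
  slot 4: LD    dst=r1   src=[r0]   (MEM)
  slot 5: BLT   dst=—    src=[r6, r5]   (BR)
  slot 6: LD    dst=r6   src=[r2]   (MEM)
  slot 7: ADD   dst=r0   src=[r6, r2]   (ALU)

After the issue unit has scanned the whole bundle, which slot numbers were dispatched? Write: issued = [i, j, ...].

  0. BR ⇒ go  {3A/2Mu/1Ld/0B | 2r 3w}
  1. MEM ⇒ go  {3A/2Mu/0Ld/0B | 0r 3w}
  2. MUL→r0 ⇒ no(RD_PORT)  {3A/2Mu/0Ld/0B | 0r 3w}
  3. MUL→r7 ⇒ no(RD_PORT)  {3A/2Mu/0Ld/0B | 0r 3w}
  4. MEM→r1 ⇒ no(FU)  {3A/2Mu/0Ld/0B | 0r 3w}
  5. BR ⇒ no(FU)  {3A/2Mu/0Ld/0B | 0r 3w}
  6. MEM→r6 ⇒ no(FU)  {3A/2Mu/0Ld/0B | 0r 3w}
  7. ALU→r0 ⇒ no(RD_PORT)  {3A/2Mu/0Ld/0B | 0r 3w}

issued = [0, 1]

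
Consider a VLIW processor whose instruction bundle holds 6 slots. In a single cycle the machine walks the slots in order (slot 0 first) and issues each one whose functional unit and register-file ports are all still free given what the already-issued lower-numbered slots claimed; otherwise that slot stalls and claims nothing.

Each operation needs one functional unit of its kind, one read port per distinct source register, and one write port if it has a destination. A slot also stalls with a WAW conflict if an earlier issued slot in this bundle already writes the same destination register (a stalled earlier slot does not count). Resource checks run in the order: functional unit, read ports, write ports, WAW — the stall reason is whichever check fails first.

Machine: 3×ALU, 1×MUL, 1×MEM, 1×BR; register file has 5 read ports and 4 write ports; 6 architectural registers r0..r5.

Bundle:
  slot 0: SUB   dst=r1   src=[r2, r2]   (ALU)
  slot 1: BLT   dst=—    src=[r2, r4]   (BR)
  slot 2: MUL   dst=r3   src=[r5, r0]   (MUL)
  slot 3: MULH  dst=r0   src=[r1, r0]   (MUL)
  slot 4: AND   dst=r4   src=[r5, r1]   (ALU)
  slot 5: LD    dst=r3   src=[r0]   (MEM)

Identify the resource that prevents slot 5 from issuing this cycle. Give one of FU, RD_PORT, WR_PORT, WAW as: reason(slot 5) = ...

reason(slot 5) = RD_PORT

  0. ALU→r1 ⇒ go  {2A/1Mu/1Ld/1B | 4r 3w}
  1. BR ⇒ go  {2A/1Mu/1Ld/0B | 2r 3w}
  2. MUL→r3 ⇒ go  {2A/0Mu/1Ld/0B | 0r 2w}
  3. MUL→r0 ⇒ no(FU)  {2A/0Mu/1Ld/0B | 0r 2w}
  4. ALU→r4 ⇒ no(RD_PORT)  {2A/0Mu/1Ld/0B | 0r 2w}
  5. MEM→r3 ⇒ no(RD_PORT)  {2A/0Mu/1Ld/0B | 0r 2w}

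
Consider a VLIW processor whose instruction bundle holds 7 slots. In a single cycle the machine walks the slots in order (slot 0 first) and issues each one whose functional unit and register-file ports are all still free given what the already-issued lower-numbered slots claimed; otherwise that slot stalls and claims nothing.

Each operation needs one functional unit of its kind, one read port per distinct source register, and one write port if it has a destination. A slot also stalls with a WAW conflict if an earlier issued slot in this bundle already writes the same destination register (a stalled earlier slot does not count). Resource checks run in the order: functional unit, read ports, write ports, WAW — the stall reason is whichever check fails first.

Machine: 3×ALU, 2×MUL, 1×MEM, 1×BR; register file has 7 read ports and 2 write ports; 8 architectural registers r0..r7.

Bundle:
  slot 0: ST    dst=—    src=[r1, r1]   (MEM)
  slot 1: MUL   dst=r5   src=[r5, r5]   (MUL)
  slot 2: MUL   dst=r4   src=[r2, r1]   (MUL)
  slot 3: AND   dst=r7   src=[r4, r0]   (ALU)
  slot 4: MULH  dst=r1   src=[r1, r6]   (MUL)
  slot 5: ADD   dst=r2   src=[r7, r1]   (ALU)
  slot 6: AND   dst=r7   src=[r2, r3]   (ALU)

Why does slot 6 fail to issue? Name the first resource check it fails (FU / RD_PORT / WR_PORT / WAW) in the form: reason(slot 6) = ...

#0 MEM src=r1,r1 dispatched  <A:3 Mu:2 Ld:0 B:1 rd:6 wr:2>
#1 MUL src=r5,r5 dispatched  <A:3 Mu:1 Ld:0 B:1 rd:5 wr:1>
#2 MUL src=r2,r1 dispatched  <A:3 Mu:0 Ld:0 B:1 rd:3 wr:0>
#3 ALU src=r4,r0 held:WR_PORT  <A:3 Mu:0 Ld:0 B:1 rd:3 wr:0>
#4 MUL src=r1,r6 held:FU  <A:3 Mu:0 Ld:0 B:1 rd:3 wr:0>
#5 ALU src=r7,r1 held:WR_PORT  <A:3 Mu:0 Ld:0 B:1 rd:3 wr:0>
#6 ALU src=r2,r3 held:WR_PORT  <A:3 Mu:0 Ld:0 B:1 rd:3 wr:0>

reason(slot 6) = WR_PORT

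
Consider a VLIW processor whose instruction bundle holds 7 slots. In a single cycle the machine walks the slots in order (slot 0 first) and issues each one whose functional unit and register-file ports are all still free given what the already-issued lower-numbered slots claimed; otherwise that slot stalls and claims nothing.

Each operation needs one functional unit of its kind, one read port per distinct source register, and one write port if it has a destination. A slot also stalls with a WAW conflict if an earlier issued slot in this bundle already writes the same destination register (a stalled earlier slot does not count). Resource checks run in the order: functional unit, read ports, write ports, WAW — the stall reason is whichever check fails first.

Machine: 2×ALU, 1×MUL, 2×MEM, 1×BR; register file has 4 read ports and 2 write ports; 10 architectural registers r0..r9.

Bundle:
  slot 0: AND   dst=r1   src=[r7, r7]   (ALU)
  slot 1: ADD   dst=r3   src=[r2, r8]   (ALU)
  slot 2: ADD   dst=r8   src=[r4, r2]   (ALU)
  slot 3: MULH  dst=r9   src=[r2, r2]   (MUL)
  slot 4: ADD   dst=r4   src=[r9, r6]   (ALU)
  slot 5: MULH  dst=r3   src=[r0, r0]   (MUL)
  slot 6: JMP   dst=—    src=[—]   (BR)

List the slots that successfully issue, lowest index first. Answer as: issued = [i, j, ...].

[0] ALU needs rd=1 wr=1: ok; after: ALU=1 MUL=1 MEM=2 BR=1, R=3, W=1
[1] ALU needs rd=2 wr=1: ok; after: ALU=0 MUL=1 MEM=2 BR=1, R=1, W=0
[2] ALU needs rd=2 wr=1: FU; after: ALU=0 MUL=1 MEM=2 BR=1, R=1, W=0
[3] MUL needs rd=1 wr=1: WR_PORT; after: ALU=0 MUL=1 MEM=2 BR=1, R=1, W=0
[4] ALU needs rd=2 wr=1: FU; after: ALU=0 MUL=1 MEM=2 BR=1, R=1, W=0
[5] MUL needs rd=1 wr=1: WR_PORT; after: ALU=0 MUL=1 MEM=2 BR=1, R=1, W=0
[6] BR needs rd=0 wr=0: ok; after: ALU=0 MUL=1 MEM=2 BR=0, R=1, W=0

issued = [0, 1, 6]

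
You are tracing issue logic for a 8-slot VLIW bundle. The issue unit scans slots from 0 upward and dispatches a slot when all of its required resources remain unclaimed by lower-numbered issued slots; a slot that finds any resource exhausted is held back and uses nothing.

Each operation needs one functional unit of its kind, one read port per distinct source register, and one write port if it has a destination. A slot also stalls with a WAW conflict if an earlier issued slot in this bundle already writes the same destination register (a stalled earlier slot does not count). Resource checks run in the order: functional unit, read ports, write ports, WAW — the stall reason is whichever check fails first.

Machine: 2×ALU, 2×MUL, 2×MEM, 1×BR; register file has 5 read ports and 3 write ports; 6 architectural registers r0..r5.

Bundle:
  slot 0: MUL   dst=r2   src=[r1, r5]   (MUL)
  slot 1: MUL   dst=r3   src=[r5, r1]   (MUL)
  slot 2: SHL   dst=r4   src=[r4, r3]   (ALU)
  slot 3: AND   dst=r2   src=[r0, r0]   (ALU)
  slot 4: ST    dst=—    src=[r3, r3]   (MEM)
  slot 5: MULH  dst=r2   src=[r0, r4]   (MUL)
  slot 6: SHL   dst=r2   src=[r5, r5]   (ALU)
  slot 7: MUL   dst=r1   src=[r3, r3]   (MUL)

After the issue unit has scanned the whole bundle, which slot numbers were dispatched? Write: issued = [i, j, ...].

slot 0 (MUL): ISSUE — free A2,Mu1,Ld2,B1 rp3 wp2
slot 1 (MUL): ISSUE — free A2,Mu0,Ld2,B1 rp1 wp1
slot 2 (ALU): stall RD_PORT — free A2,Mu0,Ld2,B1 rp1 wp1
slot 3 (ALU): stall WAW — free A2,Mu0,Ld2,B1 rp1 wp1
slot 4 (MEM): ISSUE — free A2,Mu0,Ld1,B1 rp0 wp1
slot 5 (MUL): stall FU — free A2,Mu0,Ld1,B1 rp0 wp1
slot 6 (ALU): stall RD_PORT — free A2,Mu0,Ld1,B1 rp0 wp1
slot 7 (MUL): stall FU — free A2,Mu0,Ld1,B1 rp0 wp1

issued = [0, 1, 4]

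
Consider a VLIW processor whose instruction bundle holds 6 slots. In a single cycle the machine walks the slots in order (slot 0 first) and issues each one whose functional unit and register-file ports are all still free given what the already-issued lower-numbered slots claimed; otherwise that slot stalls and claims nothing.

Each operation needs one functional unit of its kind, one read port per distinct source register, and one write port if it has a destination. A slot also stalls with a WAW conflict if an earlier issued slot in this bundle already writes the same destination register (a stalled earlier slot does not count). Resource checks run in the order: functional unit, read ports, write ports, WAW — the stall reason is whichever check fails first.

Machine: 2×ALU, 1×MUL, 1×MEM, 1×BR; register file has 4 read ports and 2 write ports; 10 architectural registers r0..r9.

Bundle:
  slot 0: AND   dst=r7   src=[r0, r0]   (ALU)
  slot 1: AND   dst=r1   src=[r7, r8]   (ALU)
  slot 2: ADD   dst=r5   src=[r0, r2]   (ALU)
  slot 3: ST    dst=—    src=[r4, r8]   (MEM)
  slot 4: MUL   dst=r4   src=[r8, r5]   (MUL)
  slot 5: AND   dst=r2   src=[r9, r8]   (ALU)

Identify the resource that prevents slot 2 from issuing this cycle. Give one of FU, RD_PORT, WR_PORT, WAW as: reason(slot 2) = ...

slot 0 (ALU): ISSUE — free A1,Mu1,Ld1,B1 rp3 wp1
slot 1 (ALU): ISSUE — free A0,Mu1,Ld1,B1 rp1 wp0
slot 2 (ALU): stall FU — free A0,Mu1,Ld1,B1 rp1 wp0
slot 3 (MEM): stall RD_PORT — free A0,Mu1,Ld1,B1 rp1 wp0
slot 4 (MUL): stall RD_PORT — free A0,Mu1,Ld1,B1 rp1 wp0
slot 5 (ALU): stall FU — free A0,Mu1,Ld1,B1 rp1 wp0

reason(slot 2) = FU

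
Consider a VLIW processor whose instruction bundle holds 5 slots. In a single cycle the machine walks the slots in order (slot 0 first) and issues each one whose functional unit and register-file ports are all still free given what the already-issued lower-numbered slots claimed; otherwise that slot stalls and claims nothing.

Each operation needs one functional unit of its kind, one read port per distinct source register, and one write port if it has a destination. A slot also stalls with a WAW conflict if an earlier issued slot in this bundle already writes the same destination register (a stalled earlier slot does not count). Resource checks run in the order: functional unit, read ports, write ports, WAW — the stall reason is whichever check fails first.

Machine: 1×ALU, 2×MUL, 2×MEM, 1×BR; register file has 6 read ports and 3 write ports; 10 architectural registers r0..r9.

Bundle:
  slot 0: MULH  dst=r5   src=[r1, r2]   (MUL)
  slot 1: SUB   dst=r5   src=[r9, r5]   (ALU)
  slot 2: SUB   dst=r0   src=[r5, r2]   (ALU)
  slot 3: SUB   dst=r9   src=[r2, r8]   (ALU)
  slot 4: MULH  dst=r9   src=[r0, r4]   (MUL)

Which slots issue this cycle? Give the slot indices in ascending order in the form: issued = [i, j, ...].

  0. MUL→r5 ⇒ go  {1A/1Mu/2Ld/1B | 4r 2w}
  1. ALU→r5 ⇒ no(WAW)  {1A/1Mu/2Ld/1B | 4r 2w}
  2. ALU→r0 ⇒ go  {0A/1Mu/2Ld/1B | 2r 1w}
  3. ALU→r9 ⇒ no(FU)  {0A/1Mu/2Ld/1B | 2r 1w}
  4. MUL→r9 ⇒ go  {0A/0Mu/2Ld/1B | 0r 0w}

issued = [0, 2, 4]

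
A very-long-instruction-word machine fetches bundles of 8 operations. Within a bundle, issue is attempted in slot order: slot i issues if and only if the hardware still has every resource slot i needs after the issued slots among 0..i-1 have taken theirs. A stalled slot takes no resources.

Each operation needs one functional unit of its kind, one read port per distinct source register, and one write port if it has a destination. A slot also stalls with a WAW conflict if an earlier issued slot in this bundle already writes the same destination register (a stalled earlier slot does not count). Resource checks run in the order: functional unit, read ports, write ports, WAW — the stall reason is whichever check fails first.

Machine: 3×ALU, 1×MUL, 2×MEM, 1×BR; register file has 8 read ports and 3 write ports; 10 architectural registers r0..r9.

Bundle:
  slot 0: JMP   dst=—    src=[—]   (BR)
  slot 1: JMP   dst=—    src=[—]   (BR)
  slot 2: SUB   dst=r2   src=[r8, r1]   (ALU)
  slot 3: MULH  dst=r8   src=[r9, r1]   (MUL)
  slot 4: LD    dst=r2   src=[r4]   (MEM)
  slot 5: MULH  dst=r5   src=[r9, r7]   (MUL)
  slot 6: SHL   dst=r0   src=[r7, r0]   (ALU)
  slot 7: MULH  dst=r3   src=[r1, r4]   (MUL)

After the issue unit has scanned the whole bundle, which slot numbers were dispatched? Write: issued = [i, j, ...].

issued = [0, 2, 3, 6]

slot 0 (BR): ISSUE — free A3,Mu1,Ld2,B0 rp8 wp3
slot 1 (BR): stall FU — free A3,Mu1,Ld2,B0 rp8 wp3
slot 2 (ALU): ISSUE — free A2,Mu1,Ld2,B0 rp6 wp2
slot 3 (MUL): ISSUE — free A2,Mu0,Ld2,B0 rp4 wp1
slot 4 (MEM): stall WAW — free A2,Mu0,Ld2,B0 rp4 wp1
slot 5 (MUL): stall FU — free A2,Mu0,Ld2,B0 rp4 wp1
slot 6 (ALU): ISSUE — free A1,Mu0,Ld2,B0 rp2 wp0
slot 7 (MUL): stall FU — free A1,Mu0,Ld2,B0 rp2 wp0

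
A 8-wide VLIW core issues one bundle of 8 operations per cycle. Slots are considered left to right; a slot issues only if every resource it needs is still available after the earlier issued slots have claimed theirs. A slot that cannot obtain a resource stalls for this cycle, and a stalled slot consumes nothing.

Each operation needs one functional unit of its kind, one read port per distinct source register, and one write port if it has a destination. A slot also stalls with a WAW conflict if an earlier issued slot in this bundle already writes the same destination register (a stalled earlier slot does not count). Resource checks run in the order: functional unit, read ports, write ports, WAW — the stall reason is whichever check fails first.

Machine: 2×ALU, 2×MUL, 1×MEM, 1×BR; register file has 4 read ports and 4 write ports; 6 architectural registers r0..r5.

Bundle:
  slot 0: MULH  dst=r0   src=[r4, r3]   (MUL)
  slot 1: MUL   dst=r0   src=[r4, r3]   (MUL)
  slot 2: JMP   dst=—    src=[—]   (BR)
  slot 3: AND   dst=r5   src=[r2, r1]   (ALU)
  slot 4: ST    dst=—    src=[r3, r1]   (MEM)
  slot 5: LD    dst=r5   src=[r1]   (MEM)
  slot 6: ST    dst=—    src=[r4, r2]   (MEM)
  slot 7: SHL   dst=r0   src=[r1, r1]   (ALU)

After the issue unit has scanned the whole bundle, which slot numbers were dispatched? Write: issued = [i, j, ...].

[0] MUL needs rd=2 wr=1: ok; after: ALU=2 MUL=1 MEM=1 BR=1, R=2, W=3
[1] MUL needs rd=2 wr=1: WAW; after: ALU=2 MUL=1 MEM=1 BR=1, R=2, W=3
[2] BR needs rd=0 wr=0: ok; after: ALU=2 MUL=1 MEM=1 BR=0, R=2, W=3
[3] ALU needs rd=2 wr=1: ok; after: ALU=1 MUL=1 MEM=1 BR=0, R=0, W=2
[4] MEM needs rd=2 wr=0: RD_PORT; after: ALU=1 MUL=1 MEM=1 BR=0, R=0, W=2
[5] MEM needs rd=1 wr=1: RD_PORT; after: ALU=1 MUL=1 MEM=1 BR=0, R=0, W=2
[6] MEM needs rd=2 wr=0: RD_PORT; after: ALU=1 MUL=1 MEM=1 BR=0, R=0, W=2
[7] ALU needs rd=1 wr=1: RD_PORT; after: ALU=1 MUL=1 MEM=1 BR=0, R=0, W=2

issued = [0, 2, 3]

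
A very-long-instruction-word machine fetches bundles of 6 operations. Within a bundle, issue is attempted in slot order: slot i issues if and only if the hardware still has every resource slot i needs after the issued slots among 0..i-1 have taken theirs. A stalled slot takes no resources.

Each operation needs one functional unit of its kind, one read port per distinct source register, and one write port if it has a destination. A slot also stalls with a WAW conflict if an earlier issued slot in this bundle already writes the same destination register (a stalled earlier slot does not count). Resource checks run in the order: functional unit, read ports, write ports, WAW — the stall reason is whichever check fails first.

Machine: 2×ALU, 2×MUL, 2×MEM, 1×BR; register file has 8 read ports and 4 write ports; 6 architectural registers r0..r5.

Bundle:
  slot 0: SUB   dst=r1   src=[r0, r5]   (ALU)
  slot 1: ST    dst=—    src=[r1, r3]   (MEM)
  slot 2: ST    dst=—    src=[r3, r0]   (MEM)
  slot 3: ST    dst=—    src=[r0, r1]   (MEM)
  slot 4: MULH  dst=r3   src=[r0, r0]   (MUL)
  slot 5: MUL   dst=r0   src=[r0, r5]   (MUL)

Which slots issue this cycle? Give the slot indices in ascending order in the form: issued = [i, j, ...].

issued = [0, 1, 2, 4]

  0. ALU→r1 ⇒ go  {1A/2Mu/2Ld/1B | 6r 3w}
  1. MEM ⇒ go  {1A/2Mu/1Ld/1B | 4r 3w}
  2. MEM ⇒ go  {1A/2Mu/0Ld/1B | 2r 3w}
  3. MEM ⇒ no(FU)  {1A/2Mu/0Ld/1B | 2r 3w}
  4. MUL→r3 ⇒ go  {1A/1Mu/0Ld/1B | 1r 2w}
  5. MUL→r0 ⇒ no(RD_PORT)  {1A/1Mu/0Ld/1B | 1r 2w}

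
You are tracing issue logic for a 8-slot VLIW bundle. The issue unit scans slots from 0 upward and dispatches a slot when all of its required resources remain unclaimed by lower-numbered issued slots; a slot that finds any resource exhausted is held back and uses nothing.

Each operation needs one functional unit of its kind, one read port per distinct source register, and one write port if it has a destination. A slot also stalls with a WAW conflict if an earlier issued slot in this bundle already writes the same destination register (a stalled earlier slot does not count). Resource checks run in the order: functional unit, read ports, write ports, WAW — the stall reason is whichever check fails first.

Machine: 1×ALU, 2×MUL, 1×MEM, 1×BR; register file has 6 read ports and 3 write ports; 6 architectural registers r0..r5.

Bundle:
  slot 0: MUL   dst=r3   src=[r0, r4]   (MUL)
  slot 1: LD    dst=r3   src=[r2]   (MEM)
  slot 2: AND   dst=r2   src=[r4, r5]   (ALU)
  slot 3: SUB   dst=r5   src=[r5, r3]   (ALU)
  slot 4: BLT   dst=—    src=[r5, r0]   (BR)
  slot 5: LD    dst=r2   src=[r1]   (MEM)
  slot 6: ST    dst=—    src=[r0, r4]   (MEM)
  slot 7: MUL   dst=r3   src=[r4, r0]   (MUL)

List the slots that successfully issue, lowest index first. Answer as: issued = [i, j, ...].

[0] MUL needs rd=2 wr=1: ok; after: ALU=1 MUL=1 MEM=1 BR=1, R=4, W=2
[1] MEM needs rd=1 wr=1: WAW; after: ALU=1 MUL=1 MEM=1 BR=1, R=4, W=2
[2] ALU needs rd=2 wr=1: ok; after: ALU=0 MUL=1 MEM=1 BR=1, R=2, W=1
[3] ALU needs rd=2 wr=1: FU; after: ALU=0 MUL=1 MEM=1 BR=1, R=2, W=1
[4] BR needs rd=2 wr=0: ok; after: ALU=0 MUL=1 MEM=1 BR=0, R=0, W=1
[5] MEM needs rd=1 wr=1: RD_PORT; after: ALU=0 MUL=1 MEM=1 BR=0, R=0, W=1
[6] MEM needs rd=2 wr=0: RD_PORT; after: ALU=0 MUL=1 MEM=1 BR=0, R=0, W=1
[7] MUL needs rd=2 wr=1: RD_PORT; after: ALU=0 MUL=1 MEM=1 BR=0, R=0, W=1

issued = [0, 2, 4]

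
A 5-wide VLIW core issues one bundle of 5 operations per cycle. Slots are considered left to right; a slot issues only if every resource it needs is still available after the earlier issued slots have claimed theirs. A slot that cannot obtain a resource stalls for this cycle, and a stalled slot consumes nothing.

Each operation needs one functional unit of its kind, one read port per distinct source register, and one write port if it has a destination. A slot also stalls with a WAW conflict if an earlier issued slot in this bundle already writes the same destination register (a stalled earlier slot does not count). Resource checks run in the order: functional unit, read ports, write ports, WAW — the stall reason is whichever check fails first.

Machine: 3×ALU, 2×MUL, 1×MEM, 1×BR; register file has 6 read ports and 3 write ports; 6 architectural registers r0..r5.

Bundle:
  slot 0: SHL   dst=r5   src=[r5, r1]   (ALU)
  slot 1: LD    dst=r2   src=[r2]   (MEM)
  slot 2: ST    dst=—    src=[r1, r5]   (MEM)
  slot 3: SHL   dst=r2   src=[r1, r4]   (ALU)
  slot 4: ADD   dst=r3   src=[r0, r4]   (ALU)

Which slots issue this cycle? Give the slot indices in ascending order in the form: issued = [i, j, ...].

issued = [0, 1, 4]

[0] ALU needs rd=2 wr=1: ok; after: ALU=2 MUL=2 MEM=1 BR=1, R=4, W=2
[1] MEM needs rd=1 wr=1: ok; after: ALU=2 MUL=2 MEM=0 BR=1, R=3, W=1
[2] MEM needs rd=2 wr=0: FU; after: ALU=2 MUL=2 MEM=0 BR=1, R=3, W=1
[3] ALU needs rd=2 wr=1: WAW; after: ALU=2 MUL=2 MEM=0 BR=1, R=3, W=1
[4] ALU needs rd=2 wr=1: ok; after: ALU=1 MUL=2 MEM=0 BR=1, R=1, W=0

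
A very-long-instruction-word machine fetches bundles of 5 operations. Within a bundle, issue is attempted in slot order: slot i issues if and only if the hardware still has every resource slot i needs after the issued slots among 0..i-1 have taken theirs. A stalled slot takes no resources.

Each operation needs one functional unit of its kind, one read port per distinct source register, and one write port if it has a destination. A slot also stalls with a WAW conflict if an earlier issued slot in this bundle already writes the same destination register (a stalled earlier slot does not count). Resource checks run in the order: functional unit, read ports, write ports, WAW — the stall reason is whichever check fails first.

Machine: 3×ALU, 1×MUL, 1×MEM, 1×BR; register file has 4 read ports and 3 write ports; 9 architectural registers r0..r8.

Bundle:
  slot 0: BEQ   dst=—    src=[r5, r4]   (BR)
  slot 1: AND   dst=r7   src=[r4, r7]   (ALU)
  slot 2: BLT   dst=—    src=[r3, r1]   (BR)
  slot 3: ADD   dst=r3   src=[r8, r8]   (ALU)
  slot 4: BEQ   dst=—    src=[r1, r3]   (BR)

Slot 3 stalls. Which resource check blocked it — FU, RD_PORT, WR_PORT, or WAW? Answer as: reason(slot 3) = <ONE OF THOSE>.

reason(slot 3) = RD_PORT

slot 0 (BR): ISSUE — free A3,Mu1,Ld1,B0 rp2 wp3
slot 1 (ALU): ISSUE — free A2,Mu1,Ld1,B0 rp0 wp2
slot 2 (BR): stall FU — free A2,Mu1,Ld1,B0 rp0 wp2
slot 3 (ALU): stall RD_PORT — free A2,Mu1,Ld1,B0 rp0 wp2
slot 4 (BR): stall FU — free A2,Mu1,Ld1,B0 rp0 wp2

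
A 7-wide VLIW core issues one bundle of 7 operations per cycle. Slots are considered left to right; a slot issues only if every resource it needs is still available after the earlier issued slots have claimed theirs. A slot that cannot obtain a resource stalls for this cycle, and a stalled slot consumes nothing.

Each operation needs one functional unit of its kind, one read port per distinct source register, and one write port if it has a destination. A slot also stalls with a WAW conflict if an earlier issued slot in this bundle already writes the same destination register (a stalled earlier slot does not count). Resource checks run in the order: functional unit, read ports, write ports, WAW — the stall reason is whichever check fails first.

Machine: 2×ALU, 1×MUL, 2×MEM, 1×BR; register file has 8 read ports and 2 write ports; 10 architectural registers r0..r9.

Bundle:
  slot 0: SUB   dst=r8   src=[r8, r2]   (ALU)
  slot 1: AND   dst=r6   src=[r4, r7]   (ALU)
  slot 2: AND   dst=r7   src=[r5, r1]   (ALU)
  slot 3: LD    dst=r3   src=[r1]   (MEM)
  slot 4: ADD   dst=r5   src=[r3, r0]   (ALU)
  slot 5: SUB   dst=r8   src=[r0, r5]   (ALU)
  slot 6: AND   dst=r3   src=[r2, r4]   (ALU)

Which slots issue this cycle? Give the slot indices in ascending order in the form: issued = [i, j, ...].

  0. ALU→r8 ⇒ go  {1A/1Mu/2Ld/1B | 6r 1w}
  1. ALU→r6 ⇒ go  {0A/1Mu/2Ld/1B | 4r 0w}
  2. ALU→r7 ⇒ no(FU)  {0A/1Mu/2Ld/1B | 4r 0w}
  3. MEM→r3 ⇒ no(WR_PORT)  {0A/1Mu/2Ld/1B | 4r 0w}
  4. ALU→r5 ⇒ no(FU)  {0A/1Mu/2Ld/1B | 4r 0w}
  5. ALU→r8 ⇒ no(FU)  {0A/1Mu/2Ld/1B | 4r 0w}
  6. ALU→r3 ⇒ no(FU)  {0A/1Mu/2Ld/1B | 4r 0w}

issued = [0, 1]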